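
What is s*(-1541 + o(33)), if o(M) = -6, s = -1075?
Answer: 1663025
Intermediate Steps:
s*(-1541 + o(33)) = -1075*(-1541 - 6) = -1075*(-1547) = 1663025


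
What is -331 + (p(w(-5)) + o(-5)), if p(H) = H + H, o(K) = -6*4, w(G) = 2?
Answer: -351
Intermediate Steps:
o(K) = -24
p(H) = 2*H
-331 + (p(w(-5)) + o(-5)) = -331 + (2*2 - 24) = -331 + (4 - 24) = -331 - 20 = -351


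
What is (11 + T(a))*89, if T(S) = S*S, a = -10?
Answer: 9879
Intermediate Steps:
T(S) = S²
(11 + T(a))*89 = (11 + (-10)²)*89 = (11 + 100)*89 = 111*89 = 9879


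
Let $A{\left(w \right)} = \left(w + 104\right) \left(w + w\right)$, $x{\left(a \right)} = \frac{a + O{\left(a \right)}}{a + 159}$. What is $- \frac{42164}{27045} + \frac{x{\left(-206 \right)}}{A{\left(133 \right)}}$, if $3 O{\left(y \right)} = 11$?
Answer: $- \frac{13880595959}{8903736870} \approx -1.559$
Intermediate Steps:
$O{\left(y \right)} = \frac{11}{3}$ ($O{\left(y \right)} = \frac{1}{3} \cdot 11 = \frac{11}{3}$)
$x{\left(a \right)} = \frac{\frac{11}{3} + a}{159 + a}$ ($x{\left(a \right)} = \frac{a + \frac{11}{3}}{a + 159} = \frac{\frac{11}{3} + a}{159 + a}$)
$A{\left(w \right)} = 2 w \left(104 + w\right)$ ($A{\left(w \right)} = \left(104 + w\right) 2 w = 2 w \left(104 + w\right)$)
$- \frac{42164}{27045} + \frac{x{\left(-206 \right)}}{A{\left(133 \right)}} = - \frac{42164}{27045} + \frac{\frac{1}{159 - 206} \left(\frac{11}{3} - 206\right)}{2 \cdot 133 \left(104 + 133\right)} = \left(-42164\right) \frac{1}{27045} + \frac{\frac{1}{-47} \left(- \frac{607}{3}\right)}{2 \cdot 133 \cdot 237} = - \frac{42164}{27045} + \frac{\left(- \frac{1}{47}\right) \left(- \frac{607}{3}\right)}{63042} = - \frac{42164}{27045} + \frac{607}{141} \cdot \frac{1}{63042} = - \frac{42164}{27045} + \frac{607}{8888922} = - \frac{13880595959}{8903736870}$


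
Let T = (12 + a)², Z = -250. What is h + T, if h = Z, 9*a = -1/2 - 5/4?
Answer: -143375/1296 ≈ -110.63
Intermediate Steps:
a = -7/36 (a = (-1/2 - 5/4)/9 = (-1*½ - 5*¼)/9 = (-½ - 5/4)/9 = (⅑)*(-7/4) = -7/36 ≈ -0.19444)
h = -250
T = 180625/1296 (T = (12 - 7/36)² = (425/36)² = 180625/1296 ≈ 139.37)
h + T = -250 + 180625/1296 = -143375/1296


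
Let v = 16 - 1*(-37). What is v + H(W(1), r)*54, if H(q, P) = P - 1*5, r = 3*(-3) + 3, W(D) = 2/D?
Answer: -541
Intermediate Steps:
r = -6 (r = -9 + 3 = -6)
v = 53 (v = 16 + 37 = 53)
H(q, P) = -5 + P (H(q, P) = P - 5 = -5 + P)
v + H(W(1), r)*54 = 53 + (-5 - 6)*54 = 53 - 11*54 = 53 - 594 = -541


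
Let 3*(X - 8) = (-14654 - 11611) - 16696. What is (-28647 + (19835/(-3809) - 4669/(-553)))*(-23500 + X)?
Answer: 325912962606141/300911 ≈ 1.0831e+9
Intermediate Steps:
X = -42937/3 (X = 8 + ((-14654 - 11611) - 16696)/3 = 8 + (-26265 - 16696)/3 = 8 + (⅓)*(-42961) = 8 - 42961/3 = -42937/3 ≈ -14312.)
(-28647 + (19835/(-3809) - 4669/(-553)))*(-23500 + X) = (-28647 + (19835/(-3809) - 4669/(-553)))*(-23500 - 42937/3) = (-28647 + (19835*(-1/3809) - 4669*(-1/553)))*(-113437/3) = (-28647 + (-19835/3809 + 667/79))*(-113437/3) = (-28647 + 973638/300911)*(-113437/3) = -8619223779/300911*(-113437/3) = 325912962606141/300911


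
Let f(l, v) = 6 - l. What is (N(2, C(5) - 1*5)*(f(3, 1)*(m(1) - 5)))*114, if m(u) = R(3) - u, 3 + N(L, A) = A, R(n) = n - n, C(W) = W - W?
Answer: 16416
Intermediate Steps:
C(W) = 0
R(n) = 0
N(L, A) = -3 + A
m(u) = -u (m(u) = 0 - u = -u)
(N(2, C(5) - 1*5)*(f(3, 1)*(m(1) - 5)))*114 = ((-3 + (0 - 1*5))*((6 - 1*3)*(-1*1 - 5)))*114 = ((-3 + (0 - 5))*((6 - 3)*(-1 - 5)))*114 = ((-3 - 5)*(3*(-6)))*114 = -8*(-18)*114 = 144*114 = 16416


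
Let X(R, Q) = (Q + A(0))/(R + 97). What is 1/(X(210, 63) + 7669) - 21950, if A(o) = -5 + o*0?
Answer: -51679979643/2354441 ≈ -21950.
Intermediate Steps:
A(o) = -5 (A(o) = -5 + 0 = -5)
X(R, Q) = (-5 + Q)/(97 + R) (X(R, Q) = (Q - 5)/(R + 97) = (-5 + Q)/(97 + R))
1/(X(210, 63) + 7669) - 21950 = 1/((-5 + 63)/(97 + 210) + 7669) - 21950 = 1/(58/307 + 7669) - 21950 = 1/(2354441/307) - 21950 = 307/2354441 - 21950 = -51679979643/2354441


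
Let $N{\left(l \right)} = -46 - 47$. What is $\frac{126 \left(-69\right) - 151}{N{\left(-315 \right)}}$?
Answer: $\frac{8845}{93} \approx 95.108$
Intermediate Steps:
$N{\left(l \right)} = -93$
$\frac{126 \left(-69\right) - 151}{N{\left(-315 \right)}} = \frac{126 \left(-69\right) - 151}{-93} = \left(-8694 - 151\right) \left(- \frac{1}{93}\right) = \left(-8845\right) \left(- \frac{1}{93}\right) = \frac{8845}{93}$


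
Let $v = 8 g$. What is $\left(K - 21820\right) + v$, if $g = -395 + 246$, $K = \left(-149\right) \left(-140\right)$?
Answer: $-2152$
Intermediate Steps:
$K = 20860$
$g = -149$
$v = -1192$ ($v = 8 \left(-149\right) = -1192$)
$\left(K - 21820\right) + v = \left(20860 - 21820\right) - 1192 = -960 - 1192 = -2152$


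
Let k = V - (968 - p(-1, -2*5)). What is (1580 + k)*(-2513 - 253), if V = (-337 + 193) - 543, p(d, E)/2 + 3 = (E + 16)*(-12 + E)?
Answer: 954270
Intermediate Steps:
p(d, E) = -6 + 2*(-12 + E)*(16 + E) (p(d, E) = -6 + 2*((E + 16)*(-12 + E)) = -6 + 2*((16 + E)*(-12 + E)) = -6 + 2*((-12 + E)*(16 + E)) = -6 + 2*(-12 + E)*(16 + E))
V = -687 (V = -144 - 543 = -687)
k = -1925 (k = -687 - (968 - (-390 + 2*(-2*5)² + 8*(-2*5))) = -687 - (968 - (-390 + 2*(-10)² + 8*(-10))) = -687 - (968 - (-390 + 2*100 - 80)) = -687 - (968 - (-390 + 200 - 80)) = -687 - (968 - 1*(-270)) = -687 - (968 + 270) = -687 - 1*1238 = -687 - 1238 = -1925)
(1580 + k)*(-2513 - 253) = (1580 - 1925)*(-2513 - 253) = -345*(-2766) = 954270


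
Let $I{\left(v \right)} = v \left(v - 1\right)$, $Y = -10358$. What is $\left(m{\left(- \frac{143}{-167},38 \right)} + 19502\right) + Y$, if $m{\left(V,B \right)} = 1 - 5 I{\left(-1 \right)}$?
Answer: $9135$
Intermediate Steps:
$I{\left(v \right)} = v \left(-1 + v\right)$
$m{\left(V,B \right)} = -9$ ($m{\left(V,B \right)} = 1 - 5 \left(- (-1 - 1)\right) = 1 - 5 \left(\left(-1\right) \left(-2\right)\right) = 1 - 10 = -9$)
$\left(m{\left(- \frac{143}{-167},38 \right)} + 19502\right) + Y = \left(-9 + 19502\right) - 10358 = 19493 - 10358 = 9135$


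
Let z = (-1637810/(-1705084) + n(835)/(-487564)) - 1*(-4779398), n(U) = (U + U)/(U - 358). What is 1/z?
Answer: 24784251465897/118453825693817343031 ≈ 2.0923e-7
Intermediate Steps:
n(U) = 2*U/(-358 + U) (n(U) = (2*U)/(-358 + U) = 2*U/(-358 + U))
z = 118453825693817343031/24784251465897 (z = (-1637810/(-1705084) + (2*835/(-358 + 835))/(-487564)) - 1*(-4779398) = (-1637810*(-1/1705084) + (2*835/477)*(-1/487564)) + 4779398 = (818905/852542 + (2*835*(1/477))*(-1/487564)) + 4779398 = (818905/852542 + (1670/477)*(-1/487564)) + 4779398 = (818905/852542 - 835/116284014) + 4779398 = 23806212153025/24784251465897 + 4779398 = 118453825693817343031/24784251465897 ≈ 4.7794e+6)
1/z = 1/(118453825693817343031/24784251465897) = 24784251465897/118453825693817343031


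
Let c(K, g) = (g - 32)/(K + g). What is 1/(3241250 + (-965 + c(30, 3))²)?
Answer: 1089/4545673126 ≈ 2.3957e-7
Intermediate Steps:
c(K, g) = (-32 + g)/(K + g)
1/(3241250 + (-965 + c(30, 3))²) = 1/(3241250 + (-965 + (-32 + 3)/(30 + 3))²) = 1/(3241250 + (-965 - 29/33)²) = 1/(3241250 + (-31874/33)²) = 1/(3241250 + 1015951876/1089) = 1/(4545673126/1089) = 1089/4545673126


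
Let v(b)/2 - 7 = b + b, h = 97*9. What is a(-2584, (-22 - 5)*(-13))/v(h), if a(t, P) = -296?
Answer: -148/1753 ≈ -0.084427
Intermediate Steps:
h = 873
v(b) = 14 + 4*b (v(b) = 14 + 2*(b + b) = 14 + 2*(2*b) = 14 + 4*b)
a(-2584, (-22 - 5)*(-13))/v(h) = -296/(14 + 4*873) = -296/(14 + 3492) = -296/3506 = -296*1/3506 = -148/1753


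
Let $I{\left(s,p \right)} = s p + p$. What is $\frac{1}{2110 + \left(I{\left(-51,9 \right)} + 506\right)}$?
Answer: $\frac{1}{2166} \approx 0.00046168$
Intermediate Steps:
$I{\left(s,p \right)} = p + p s$ ($I{\left(s,p \right)} = p s + p = p + p s$)
$\frac{1}{2110 + \left(I{\left(-51,9 \right)} + 506\right)} = \frac{1}{2110 + \left(9 \left(1 - 51\right) + 506\right)} = \frac{1}{2110 + \left(9 \left(-50\right) + 506\right)} = \frac{1}{2110 + \left(-450 + 506\right)} = \frac{1}{2110 + 56} = \frac{1}{2166}$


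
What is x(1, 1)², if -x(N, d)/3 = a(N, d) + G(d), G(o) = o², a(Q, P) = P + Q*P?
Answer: 81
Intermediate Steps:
a(Q, P) = P + P*Q
x(N, d) = -3*d² - 3*d*(1 + N) (x(N, d) = -3*(d*(1 + N) + d²) = -3*(d² + d*(1 + N)) = -3*d² - 3*d*(1 + N))
x(1, 1)² = (3*1*(-1 - 1*1 - 1*1))² = (3*1*(-1 - 1 - 1))² = (3*1*(-3))² = (-9)² = 81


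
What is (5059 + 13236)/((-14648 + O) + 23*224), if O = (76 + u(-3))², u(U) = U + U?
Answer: -18295/4596 ≈ -3.9806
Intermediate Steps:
u(U) = 2*U
O = 4900 (O = (76 + 2*(-3))² = (76 - 6)² = 70² = 4900)
(5059 + 13236)/((-14648 + O) + 23*224) = (5059 + 13236)/((-14648 + 4900) + 23*224) = 18295/(-9748 + 5152) = 18295/(-4596) = 18295*(-1/4596) = -18295/4596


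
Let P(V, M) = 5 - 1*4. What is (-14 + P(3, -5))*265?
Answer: -3445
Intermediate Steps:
P(V, M) = 1 (P(V, M) = 5 - 4 = 1)
(-14 + P(3, -5))*265 = (-14 + 1)*265 = -13*265 = -3445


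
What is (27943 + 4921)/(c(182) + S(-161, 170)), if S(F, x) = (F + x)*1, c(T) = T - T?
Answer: 32864/9 ≈ 3651.6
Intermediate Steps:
c(T) = 0
S(F, x) = F + x
(27943 + 4921)/(c(182) + S(-161, 170)) = (27943 + 4921)/(0 + (-161 + 170)) = 32864/(0 + 9) = 32864/9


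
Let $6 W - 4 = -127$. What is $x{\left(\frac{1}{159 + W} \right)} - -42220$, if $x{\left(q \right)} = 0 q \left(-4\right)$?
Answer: $42220$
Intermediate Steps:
$W = - \frac{41}{2}$ ($W = \frac{2}{3} + \frac{1}{6} \left(-127\right) = \frac{2}{3} - \frac{127}{6} = - \frac{41}{2} \approx -20.5$)
$x{\left(q \right)} = 0$ ($x{\left(q \right)} = 0 \left(-4\right) = 0$)
$x{\left(\frac{1}{159 + W} \right)} - -42220 = 0 - -42220 = 0 + 42220 = 42220$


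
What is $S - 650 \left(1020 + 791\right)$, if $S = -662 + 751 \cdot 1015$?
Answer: $-415547$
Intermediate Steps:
$S = 761603$ ($S = -662 + 762265 = 761603$)
$S - 650 \left(1020 + 791\right) = 761603 - 650 \left(1020 + 791\right) = 761603 - 650 \cdot 1811 = 761603 - 1177150 = -415547$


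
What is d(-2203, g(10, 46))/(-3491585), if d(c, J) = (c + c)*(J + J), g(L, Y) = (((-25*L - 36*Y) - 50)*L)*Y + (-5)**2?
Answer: -1585692964/698317 ≈ -2270.7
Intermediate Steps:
g(L, Y) = 25 + L*Y*(-50 - 36*Y - 25*L) (g(L, Y) = (((-36*Y - 25*L) - 50)*L)*Y + 25 = ((-50 - 36*Y - 25*L)*L)*Y + 25 = (L*(-50 - 36*Y - 25*L))*Y + 25 = L*Y*(-50 - 36*Y - 25*L) + 25 = 25 + L*Y*(-50 - 36*Y - 25*L))
d(c, J) = 4*J*c (d(c, J) = (2*c)*(2*J) = 4*J*c)
d(-2203, g(10, 46))/(-3491585) = (4*(25 - 50*10*46 - 36*10*46**2 - 25*46*10**2)*(-2203))/(-3491585) = (4*(25 - 23000 - 36*10*2116 - 25*46*100)*(-2203))*(-1/3491585) = (4*(25 - 23000 - 761760 - 115000)*(-2203))*(-1/3491585) = (4*(-899735)*(-2203))*(-1/3491585) = 7928464820*(-1/3491585) = -1585692964/698317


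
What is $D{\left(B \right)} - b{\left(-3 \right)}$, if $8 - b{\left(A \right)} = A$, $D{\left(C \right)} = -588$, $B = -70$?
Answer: $-599$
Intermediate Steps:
$b{\left(A \right)} = 8 - A$
$D{\left(B \right)} - b{\left(-3 \right)} = -588 - \left(8 - -3\right) = -588 - \left(8 + 3\right) = -588 - 11 = -599$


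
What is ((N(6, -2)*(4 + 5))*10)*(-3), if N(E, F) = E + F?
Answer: -1080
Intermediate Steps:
((N(6, -2)*(4 + 5))*10)*(-3) = (((6 - 2)*(4 + 5))*10)*(-3) = ((4*9)*10)*(-3) = (36*10)*(-3) = 360*(-3) = -1080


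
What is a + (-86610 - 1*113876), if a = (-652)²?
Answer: 224618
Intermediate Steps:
a = 425104
a + (-86610 - 1*113876) = 425104 + (-86610 - 1*113876) = 425104 + (-86610 - 113876) = 425104 - 200486 = 224618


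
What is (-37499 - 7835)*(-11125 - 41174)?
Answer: 2370922866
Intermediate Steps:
(-37499 - 7835)*(-11125 - 41174) = -45334*(-52299) = 2370922866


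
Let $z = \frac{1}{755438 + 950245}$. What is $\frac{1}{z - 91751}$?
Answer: $- \frac{1705683}{156498120932} \approx -1.0899 \cdot 10^{-5}$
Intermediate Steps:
$z = \frac{1}{1705683} \approx 5.8628 \cdot 10^{-7}$
$\frac{1}{z - 91751} = \frac{1}{\frac{1}{1705683} - 91751} = \frac{1}{- \frac{156498120932}{1705683}} = - \frac{1705683}{156498120932}$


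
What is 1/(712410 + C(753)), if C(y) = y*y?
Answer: 1/1279419 ≈ 7.8161e-7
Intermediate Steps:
C(y) = y²
1/(712410 + C(753)) = 1/(712410 + 753²) = 1/(712410 + 567009) = 1/1279419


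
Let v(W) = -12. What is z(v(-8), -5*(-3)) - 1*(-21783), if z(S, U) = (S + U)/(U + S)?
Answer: 21784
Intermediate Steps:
z(S, U) = 1 (z(S, U) = (S + U)/(S + U) = 1)
z(v(-8), -5*(-3)) - 1*(-21783) = 1 - 1*(-21783) = 1 + 21783 = 21784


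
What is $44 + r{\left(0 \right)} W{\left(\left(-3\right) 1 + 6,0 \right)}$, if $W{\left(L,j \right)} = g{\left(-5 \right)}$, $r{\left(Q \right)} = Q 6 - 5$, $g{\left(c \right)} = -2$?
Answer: $54$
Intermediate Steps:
$r{\left(Q \right)} = -5 + 6 Q$ ($r{\left(Q \right)} = 6 Q - 5 = -5 + 6 Q$)
$W{\left(L,j \right)} = -2$
$44 + r{\left(0 \right)} W{\left(\left(-3\right) 1 + 6,0 \right)} = 44 + \left(-5 + 6 \cdot 0\right) \left(-2\right) = 44 + \left(-5 + 0\right) \left(-2\right) = 44 - -10 = 44 + 10 = 54$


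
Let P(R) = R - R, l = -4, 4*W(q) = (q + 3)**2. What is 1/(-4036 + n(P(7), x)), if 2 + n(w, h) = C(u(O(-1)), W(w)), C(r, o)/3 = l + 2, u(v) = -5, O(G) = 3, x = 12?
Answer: -1/4044 ≈ -0.00024728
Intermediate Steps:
W(q) = (3 + q)**2/4 (W(q) = (q + 3)**2/4 = (3 + q)**2/4)
P(R) = 0
C(r, o) = -6 (C(r, o) = 3*(-4 + 2) = 3*(-2) = -6)
n(w, h) = -8 (n(w, h) = -2 - 6 = -8)
1/(-4036 + n(P(7), x)) = 1/(-4036 - 8) = 1/(-4044) = -1/4044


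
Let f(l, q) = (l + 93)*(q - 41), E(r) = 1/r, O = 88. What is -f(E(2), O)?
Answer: -8789/2 ≈ -4394.5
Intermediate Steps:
f(l, q) = (-41 + q)*(93 + l) (f(l, q) = (93 + l)*(-41 + q) = (-41 + q)*(93 + l))
-f(E(2), O) = -(-3813 - 41/2 + 93*88 + 88/2) = -(-3813 - 41*½ + 8184 + (½)*88) = -(-3813 - 41/2 + 8184 + 44) = -1*8789/2 = -8789/2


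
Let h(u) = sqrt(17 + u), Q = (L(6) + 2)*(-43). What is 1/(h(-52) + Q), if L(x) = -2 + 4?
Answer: -172/29619 - I*sqrt(35)/29619 ≈ -0.0058071 - 0.00019974*I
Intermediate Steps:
L(x) = 2
Q = -172 (Q = (2 + 2)*(-43) = 4*(-43) = -172)
1/(h(-52) + Q) = 1/(sqrt(17 - 52) - 172) = 1/(sqrt(-35) - 172) = 1/(I*sqrt(35) - 172) = 1/(-172 + I*sqrt(35))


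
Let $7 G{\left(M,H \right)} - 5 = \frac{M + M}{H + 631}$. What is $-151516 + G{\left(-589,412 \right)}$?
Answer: $- \frac{1106214279}{7301} \approx -1.5152 \cdot 10^{5}$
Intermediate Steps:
$G{\left(M,H \right)} = \frac{5}{7} + \frac{2 M}{7 \left(631 + H\right)}$ ($G{\left(M,H \right)} = \frac{5}{7} + \frac{\left(M + M\right) \frac{1}{H + 631}}{7} = \frac{5}{7} + \frac{2 M \frac{1}{631 + H}}{7} = \frac{5}{7} + \frac{2 M}{7 \left(631 + H\right)}$)
$-151516 + G{\left(-589,412 \right)} = -151516 + \frac{3155 + 2 \left(-589\right) + 5 \cdot 412}{7 \left(631 + 412\right)} = -151516 + \frac{3155 - 1178 + 2060}{7 \cdot 1043} = -151516 + \frac{1}{7} \cdot \frac{1}{1043} \cdot 4037 = -151516 + \frac{4037}{7301} = - \frac{1106214279}{7301}$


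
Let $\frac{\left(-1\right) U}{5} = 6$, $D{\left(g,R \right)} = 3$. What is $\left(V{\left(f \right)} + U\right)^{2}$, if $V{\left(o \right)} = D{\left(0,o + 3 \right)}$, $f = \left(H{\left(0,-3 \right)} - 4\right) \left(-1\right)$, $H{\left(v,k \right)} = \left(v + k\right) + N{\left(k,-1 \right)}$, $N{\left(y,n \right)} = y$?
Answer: $729$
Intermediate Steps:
$H{\left(v,k \right)} = v + 2 k$ ($H{\left(v,k \right)} = \left(v + k\right) + k = \left(k + v\right) + k = v + 2 k$)
$U = -30$ ($U = \left(-5\right) 6 = -30$)
$f = 10$ ($f = \left(\left(0 + 2 \left(-3\right)\right) - 4\right) \left(-1\right) = \left(\left(0 - 6\right) - 4\right) \left(-1\right) = \left(-6 - 4\right) \left(-1\right) = \left(-10\right) \left(-1\right) = 10$)
$V{\left(o \right)} = 3$
$\left(V{\left(f \right)} + U\right)^{2} = \left(3 - 30\right)^{2} = \left(-27\right)^{2} = 729$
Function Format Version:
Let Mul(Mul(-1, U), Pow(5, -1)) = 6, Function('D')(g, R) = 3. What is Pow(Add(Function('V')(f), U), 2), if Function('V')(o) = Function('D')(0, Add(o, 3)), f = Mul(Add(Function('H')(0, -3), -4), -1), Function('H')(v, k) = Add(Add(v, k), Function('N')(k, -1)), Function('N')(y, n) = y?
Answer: 729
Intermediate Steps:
Function('H')(v, k) = Add(v, Mul(2, k)) (Function('H')(v, k) = Add(Add(v, k), k) = Add(Add(k, v), k) = Add(v, Mul(2, k)))
U = -30 (U = Mul(-5, 6) = -30)
f = 10 (f = Mul(Add(Add(0, Mul(2, -3)), -4), -1) = Mul(Add(Add(0, -6), -4), -1) = Mul(Add(-6, -4), -1) = Mul(-10, -1) = 10)
Function('V')(o) = 3
Pow(Add(Function('V')(f), U), 2) = Pow(Add(3, -30), 2) = Pow(-27, 2) = 729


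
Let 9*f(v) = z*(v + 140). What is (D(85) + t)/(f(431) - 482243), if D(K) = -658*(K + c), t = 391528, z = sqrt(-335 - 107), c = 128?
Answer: -9819091502442/18837367305091 - 1291810986*I*sqrt(442)/18837367305091 ≈ -0.52126 - 0.0014418*I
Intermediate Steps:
z = I*sqrt(442) (z = sqrt(-442) = I*sqrt(442) ≈ 21.024*I)
D(K) = -84224 - 658*K (D(K) = -658*(K + 128) = -658*(128 + K) = -84224 - 658*K)
f(v) = I*sqrt(442)*(140 + v)/9 (f(v) = ((I*sqrt(442))*(v + 140))/9 = ((I*sqrt(442))*(140 + v))/9 = (I*sqrt(442)*(140 + v))/9 = I*sqrt(442)*(140 + v)/9)
(D(85) + t)/(f(431) - 482243) = ((-84224 - 658*85) + 391528)/(I*sqrt(442)*(140 + 431)/9 - 482243) = ((-84224 - 55930) + 391528)/((1/9)*I*sqrt(442)*571 - 482243) = (-140154 + 391528)/(571*I*sqrt(442)/9 - 482243) = 251374/(-482243 + 571*I*sqrt(442)/9)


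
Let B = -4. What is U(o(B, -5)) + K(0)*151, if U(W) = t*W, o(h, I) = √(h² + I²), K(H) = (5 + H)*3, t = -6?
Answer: 2265 - 6*√41 ≈ 2226.6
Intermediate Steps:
K(H) = 15 + 3*H
o(h, I) = √(I² + h²)
U(W) = -6*W
U(o(B, -5)) + K(0)*151 = -6*√((-5)² + (-4)²) + (15 + 3*0)*151 = -6*√(25 + 16) + (15 + 0)*151 = -6*√41 + 15*151 = -6*√41 + 2265 = 2265 - 6*√41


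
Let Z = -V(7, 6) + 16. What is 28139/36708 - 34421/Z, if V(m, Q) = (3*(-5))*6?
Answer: -33172193/102396 ≈ -323.96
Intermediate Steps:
V(m, Q) = -90 (V(m, Q) = -15*6 = -90)
Z = 106 (Z = -1*(-90) + 16 = 90 + 16 = 106)
28139/36708 - 34421/Z = 28139/36708 - 34421/106 = 28139*(1/36708) - 34421*1/106 = 1481/1932 - 34421/106 = -33172193/102396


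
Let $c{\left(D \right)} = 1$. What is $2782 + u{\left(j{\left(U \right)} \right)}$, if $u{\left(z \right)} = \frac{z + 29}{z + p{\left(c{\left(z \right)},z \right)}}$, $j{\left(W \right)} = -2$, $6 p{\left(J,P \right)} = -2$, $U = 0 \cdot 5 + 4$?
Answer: $\frac{19393}{7} \approx 2770.4$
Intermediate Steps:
$U = 4$ ($U = 0 + 4 = 4$)
$p{\left(J,P \right)} = - \frac{1}{3}$ ($p{\left(J,P \right)} = \frac{1}{6} \left(-2\right) = - \frac{1}{3}$)
$u{\left(z \right)} = \frac{29 + z}{- \frac{1}{3} + z}$ ($u{\left(z \right)} = \frac{z + 29}{z - \frac{1}{3}} = \frac{29 + z}{- \frac{1}{3} + z}$)
$2782 + u{\left(j{\left(U \right)} \right)} = 2782 + \frac{3 \left(29 - 2\right)}{-1 + 3 \left(-2\right)} = 2782 + 3 \frac{1}{-1 - 6} \cdot 27 = 2782 + 3 \frac{1}{-7} \cdot 27 = 2782 + 3 \left(- \frac{1}{7}\right) 27 = 2782 - \frac{81}{7} = \frac{19393}{7}$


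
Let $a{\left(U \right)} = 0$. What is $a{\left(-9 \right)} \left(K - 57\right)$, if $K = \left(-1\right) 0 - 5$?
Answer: $0$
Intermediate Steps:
$K = -5$ ($K = 0 - 5 = -5$)
$a{\left(-9 \right)} \left(K - 57\right) = 0 \left(-5 - 57\right) = 0 \left(-62\right) = 0$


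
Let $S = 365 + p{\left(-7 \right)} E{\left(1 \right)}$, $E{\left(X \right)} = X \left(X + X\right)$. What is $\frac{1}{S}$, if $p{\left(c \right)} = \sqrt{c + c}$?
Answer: $\frac{365}{133281} - \frac{2 i \sqrt{14}}{133281} \approx 0.0027386 - 5.6147 \cdot 10^{-5} i$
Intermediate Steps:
$p{\left(c \right)} = \sqrt{2} \sqrt{c}$ ($p{\left(c \right)} = \sqrt{2 c} = \sqrt{2} \sqrt{c}$)
$E{\left(X \right)} = 2 X^{2}$ ($E{\left(X \right)} = X 2 X = 2 X^{2}$)
$S = 365 + 2 i \sqrt{14}$ ($S = 365 + \sqrt{2} \sqrt{-7} \cdot 2 \cdot 1^{2} = 365 + \sqrt{2} i \sqrt{7} \cdot 2 \cdot 1 = 365 + i \sqrt{14} \cdot 2 = 365 + 2 i \sqrt{14} \approx 365.0 + 7.4833 i$)
$\frac{1}{S} = \frac{1}{365 + 2 i \sqrt{14}}$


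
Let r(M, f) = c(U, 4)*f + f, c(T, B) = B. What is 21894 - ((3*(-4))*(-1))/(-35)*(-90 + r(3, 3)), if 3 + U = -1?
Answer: 153078/7 ≈ 21868.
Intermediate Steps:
U = -4 (U = -3 - 1 = -4)
r(M, f) = 5*f (r(M, f) = 4*f + f = 5*f)
21894 - ((3*(-4))*(-1))/(-35)*(-90 + r(3, 3)) = 21894 - ((3*(-4))*(-1))/(-35)*(-90 + 5*3) = 21894 - -12*(-1)*(-1/35)*(-90 + 15) = 21894 - 12*(-1/35)*(-75) = 21894 - (-12)*(-75)/35 = 21894 - 1*180/7 = 21894 - 180/7 = 153078/7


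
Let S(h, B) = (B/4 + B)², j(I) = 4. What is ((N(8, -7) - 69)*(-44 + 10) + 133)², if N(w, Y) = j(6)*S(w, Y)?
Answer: 251761689/4 ≈ 6.2940e+7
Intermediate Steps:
S(h, B) = 25*B²/16 (S(h, B) = (B*(¼) + B)² = (B/4 + B)² = (5*B/4)² = 25*B²/16)
N(w, Y) = 25*Y²/4 (N(w, Y) = 4*(25*Y²/16) = 25*Y²/4)
((N(8, -7) - 69)*(-44 + 10) + 133)² = (((25/4)*(-7)² - 69)*(-44 + 10) + 133)² = (((25/4)*49 - 69)*(-34) + 133)² = ((1225/4 - 69)*(-34) + 133)² = ((949/4)*(-34) + 133)² = (-16133/2 + 133)² = (-15867/2)² = 251761689/4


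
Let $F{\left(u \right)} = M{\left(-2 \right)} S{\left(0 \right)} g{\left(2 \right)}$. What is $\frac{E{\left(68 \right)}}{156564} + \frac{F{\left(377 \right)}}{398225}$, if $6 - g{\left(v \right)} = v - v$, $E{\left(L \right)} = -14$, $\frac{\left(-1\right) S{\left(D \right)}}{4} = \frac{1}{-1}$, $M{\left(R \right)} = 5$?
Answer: $\frac{1321253}{6234769890} \approx 0.00021192$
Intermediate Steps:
$S{\left(D \right)} = 4$ ($S{\left(D \right)} = - \frac{4}{-1} = \left(-4\right) \left(-1\right) = 4$)
$g{\left(v \right)} = 6$ ($g{\left(v \right)} = 6 - \left(v - v\right) = 6 - 0 = 6 + 0 = 6$)
$F{\left(u \right)} = 120$ ($F{\left(u \right)} = 5 \cdot 4 \cdot 6 = 20 \cdot 6 = 120$)
$\frac{E{\left(68 \right)}}{156564} + \frac{F{\left(377 \right)}}{398225} = - \frac{14}{156564} + \frac{120}{398225} = \left(-14\right) \frac{1}{156564} + 120 \cdot \frac{1}{398225} = - \frac{7}{78282} + \frac{24}{79645} = \frac{1321253}{6234769890}$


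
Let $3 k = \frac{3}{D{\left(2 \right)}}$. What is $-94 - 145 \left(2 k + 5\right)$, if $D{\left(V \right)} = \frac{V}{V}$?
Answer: $-1109$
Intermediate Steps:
$D{\left(V \right)} = 1$
$k = 1$ ($k = \frac{3 \cdot 1^{-1}}{3} = \frac{3 \cdot 1}{3} = \frac{1}{3} \cdot 3 = 1$)
$-94 - 145 \left(2 k + 5\right) = -94 - 145 \left(2 \cdot 1 + 5\right) = -94 - 145 \left(2 + 5\right) = -94 - 1015 = -1109$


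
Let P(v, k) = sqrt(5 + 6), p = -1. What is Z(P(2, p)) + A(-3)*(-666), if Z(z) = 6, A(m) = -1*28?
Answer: 18654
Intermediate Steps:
A(m) = -28
P(v, k) = sqrt(11)
Z(P(2, p)) + A(-3)*(-666) = 6 - 28*(-666) = 6 + 18648 = 18654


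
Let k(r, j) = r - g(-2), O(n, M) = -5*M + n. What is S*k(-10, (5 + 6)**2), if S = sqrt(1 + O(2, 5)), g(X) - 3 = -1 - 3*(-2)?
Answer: -18*I*sqrt(22) ≈ -84.427*I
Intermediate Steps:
O(n, M) = n - 5*M
g(X) = 8 (g(X) = 3 + (-1 - 3*(-2)) = 3 + (-1 + 6) = 3 + 5 = 8)
S = I*sqrt(22) (S = sqrt(1 + (2 - 5*5)) = sqrt(1 + (2 - 25)) = sqrt(1 - 23) = sqrt(-22) = I*sqrt(22) ≈ 4.6904*I)
k(r, j) = -8 + r (k(r, j) = r - 1*8 = r - 8 = -8 + r)
S*k(-10, (5 + 6)**2) = (I*sqrt(22))*(-8 - 10) = (I*sqrt(22))*(-18) = -18*I*sqrt(22)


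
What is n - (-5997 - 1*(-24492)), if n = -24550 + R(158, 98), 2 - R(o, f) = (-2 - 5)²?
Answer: -43092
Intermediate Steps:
R(o, f) = -47 (R(o, f) = 2 - (-2 - 5)² = 2 - 1*(-7)² = 2 - 1*49 = 2 - 49 = -47)
n = -24597 (n = -24550 - 47 = -24597)
n - (-5997 - 1*(-24492)) = -24597 - (-5997 - 1*(-24492)) = -24597 - (-5997 + 24492) = -24597 - 1*18495 = -24597 - 18495 = -43092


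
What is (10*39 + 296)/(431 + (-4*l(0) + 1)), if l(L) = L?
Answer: 343/216 ≈ 1.5880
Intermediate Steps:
(10*39 + 296)/(431 + (-4*l(0) + 1)) = (10*39 + 296)/(431 + (-4*0 + 1)) = (390 + 296)/(431 + (0 + 1)) = 686/(431 + 1) = 686/432 = 686*(1/432) = 343/216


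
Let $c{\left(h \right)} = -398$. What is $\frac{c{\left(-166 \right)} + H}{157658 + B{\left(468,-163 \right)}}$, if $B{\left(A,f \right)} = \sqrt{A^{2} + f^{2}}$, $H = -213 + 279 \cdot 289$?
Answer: $\frac{12615793160}{24855799371} - \frac{80020 \sqrt{245593}}{24855799371} \approx 0.50596$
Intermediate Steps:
$H = 80418$ ($H = -213 + 80631 = 80418$)
$\frac{c{\left(-166 \right)} + H}{157658 + B{\left(468,-163 \right)}} = \frac{-398 + 80418}{157658 + \sqrt{468^{2} + \left(-163\right)^{2}}} = \frac{80020}{157658 + \sqrt{219024 + 26569}} = \frac{80020}{157658 + \sqrt{245593}}$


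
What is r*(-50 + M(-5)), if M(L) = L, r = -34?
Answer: 1870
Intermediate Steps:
r*(-50 + M(-5)) = -34*(-50 - 5) = -34*(-55) = 1870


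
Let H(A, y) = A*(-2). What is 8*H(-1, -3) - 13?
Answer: 3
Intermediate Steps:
H(A, y) = -2*A
8*H(-1, -3) - 13 = 8*(-2*(-1)) - 13 = 8*2 - 13 = 16 - 13 = 3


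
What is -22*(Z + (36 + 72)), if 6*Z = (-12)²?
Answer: -2904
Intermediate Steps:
Z = 24 (Z = (⅙)*(-12)² = (⅙)*144 = 24)
-22*(Z + (36 + 72)) = -22*(24 + (36 + 72)) = -22*(24 + 108) = -22*132 = -2904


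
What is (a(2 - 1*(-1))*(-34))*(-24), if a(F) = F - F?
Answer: 0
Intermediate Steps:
a(F) = 0
(a(2 - 1*(-1))*(-34))*(-24) = (0*(-34))*(-24) = 0*(-24) = 0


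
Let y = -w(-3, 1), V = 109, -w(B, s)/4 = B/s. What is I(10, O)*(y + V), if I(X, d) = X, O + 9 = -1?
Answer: 970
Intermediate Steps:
O = -10 (O = -9 - 1 = -10)
w(B, s) = -4*B/s
y = -12 (y = -(-4)*(-3)/1 = -(-4)*(-3) = -1*12 = -12)
I(10, O)*(y + V) = 10*(-12 + 109) = 10*97 = 970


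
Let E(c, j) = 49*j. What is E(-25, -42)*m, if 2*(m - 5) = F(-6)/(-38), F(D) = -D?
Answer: -192423/19 ≈ -10128.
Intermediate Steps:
m = 187/38 (m = 5 + (-1*(-6)/(-38))/2 = 5 + (6*(-1/38))/2 = 5 + (½)*(-3/19) = 5 - 3/38 = 187/38 ≈ 4.9211)
E(-25, -42)*m = (49*(-42))*(187/38) = -2058*187/38 = -192423/19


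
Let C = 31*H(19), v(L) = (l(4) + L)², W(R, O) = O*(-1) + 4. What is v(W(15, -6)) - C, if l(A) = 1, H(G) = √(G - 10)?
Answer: 28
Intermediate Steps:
W(R, O) = 4 - O (W(R, O) = -O + 4 = 4 - O)
H(G) = √(-10 + G)
v(L) = (1 + L)²
C = 93 (C = 31*√(-10 + 19) = 31*√9 = 31*3 = 93)
v(W(15, -6)) - C = (1 + (4 - 1*(-6)))² - 1*93 = (1 + (4 + 6))² - 93 = (1 + 10)² - 93 = 11² - 93 = 121 - 93 = 28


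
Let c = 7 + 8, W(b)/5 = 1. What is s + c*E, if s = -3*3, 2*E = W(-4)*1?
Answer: 57/2 ≈ 28.500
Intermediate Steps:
W(b) = 5 (W(b) = 5*1 = 5)
c = 15
E = 5/2 (E = (5*1)/2 = (½)*5 = 5/2 ≈ 2.5000)
s = -9
s + c*E = -9 + 15*(5/2) = -9 + 75/2 = 57/2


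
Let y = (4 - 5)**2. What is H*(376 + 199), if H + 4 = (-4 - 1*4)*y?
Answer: -6900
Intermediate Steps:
y = 1 (y = (-1)**2 = 1)
H = -12 (H = -4 + (-4 - 1*4)*1 = -4 + (-4 - 4)*1 = -4 - 8*1 = -4 - 8 = -12)
H*(376 + 199) = -12*(376 + 199) = -12*575 = -6900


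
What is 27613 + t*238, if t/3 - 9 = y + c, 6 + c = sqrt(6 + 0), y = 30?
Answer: 51175 + 714*sqrt(6) ≈ 52924.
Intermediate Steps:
c = -6 + sqrt(6) (c = -6 + sqrt(6 + 0) = -6 + sqrt(6) ≈ -3.5505)
t = 99 + 3*sqrt(6) (t = 27 + 3*(30 + (-6 + sqrt(6))) = 27 + 3*(24 + sqrt(6)) = 27 + (72 + 3*sqrt(6)) = 99 + 3*sqrt(6) ≈ 106.35)
27613 + t*238 = 27613 + (99 + 3*sqrt(6))*238 = 27613 + (23562 + 714*sqrt(6)) = 51175 + 714*sqrt(6)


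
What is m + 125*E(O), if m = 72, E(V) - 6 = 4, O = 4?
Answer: 1322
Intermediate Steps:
E(V) = 10 (E(V) = 6 + 4 = 10)
m + 125*E(O) = 72 + 125*10 = 72 + 1250 = 1322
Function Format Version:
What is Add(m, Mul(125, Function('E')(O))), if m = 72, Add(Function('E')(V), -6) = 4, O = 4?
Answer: 1322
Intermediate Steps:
Function('E')(V) = 10 (Function('E')(V) = Add(6, 4) = 10)
Add(m, Mul(125, Function('E')(O))) = Add(72, Mul(125, 10)) = Add(72, 1250) = 1322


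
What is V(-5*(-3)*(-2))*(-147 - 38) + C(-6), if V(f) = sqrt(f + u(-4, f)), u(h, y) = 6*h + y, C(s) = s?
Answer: -6 - 370*I*sqrt(21) ≈ -6.0 - 1695.6*I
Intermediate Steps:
u(h, y) = y + 6*h
V(f) = sqrt(-24 + 2*f) (V(f) = sqrt(f + (f + 6*(-4))) = sqrt(f + (f - 24)) = sqrt(f + (-24 + f)) = sqrt(-24 + 2*f))
V(-5*(-3)*(-2))*(-147 - 38) + C(-6) = sqrt(-24 + 2*(-5*(-3)*(-2)))*(-147 - 38) - 6 = sqrt(-24 + 2*(15*(-2)))*(-185) - 6 = sqrt(-24 + 2*(-30))*(-185) - 6 = sqrt(-24 - 60)*(-185) - 6 = sqrt(-84)*(-185) - 6 = (2*I*sqrt(21))*(-185) - 6 = -370*I*sqrt(21) - 6 = -6 - 370*I*sqrt(21)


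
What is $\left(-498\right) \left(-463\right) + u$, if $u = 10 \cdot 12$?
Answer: $230694$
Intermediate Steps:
$u = 120$
$\left(-498\right) \left(-463\right) + u = \left(-498\right) \left(-463\right) + 120 = 230574 + 120 = 230694$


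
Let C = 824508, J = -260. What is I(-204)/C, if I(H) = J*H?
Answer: 4420/68709 ≈ 0.064329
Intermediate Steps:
I(H) = -260*H
I(-204)/C = -260*(-204)/824508 = 53040*(1/824508) = 4420/68709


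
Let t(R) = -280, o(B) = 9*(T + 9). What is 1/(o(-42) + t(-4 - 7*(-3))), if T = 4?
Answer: -1/163 ≈ -0.0061350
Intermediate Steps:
o(B) = 117 (o(B) = 9*(4 + 9) = 9*13 = 117)
1/(o(-42) + t(-4 - 7*(-3))) = 1/(117 - 280) = 1/(-163) = -1/163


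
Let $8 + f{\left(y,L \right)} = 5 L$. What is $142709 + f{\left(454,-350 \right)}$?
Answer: $140951$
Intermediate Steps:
$f{\left(y,L \right)} = -8 + 5 L$
$142709 + f{\left(454,-350 \right)} = 142709 + \left(-8 + 5 \left(-350\right)\right) = 142709 - 1758 = 140951$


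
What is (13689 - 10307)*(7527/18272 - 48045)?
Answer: -1484479375683/9136 ≈ -1.6249e+8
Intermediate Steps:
(13689 - 10307)*(7527/18272 - 48045) = 3382*(7527*(1/18272) - 48045) = 3382*(7527/18272 - 48045) = 3382*(-877870713/18272) = -1484479375683/9136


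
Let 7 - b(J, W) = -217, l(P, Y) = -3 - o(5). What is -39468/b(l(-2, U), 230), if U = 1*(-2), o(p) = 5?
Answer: -9867/56 ≈ -176.20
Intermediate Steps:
U = -2
l(P, Y) = -8 (l(P, Y) = -3 - 1*5 = -3 - 5 = -8)
b(J, W) = 224 (b(J, W) = 7 - 1*(-217) = 7 + 217 = 224)
-39468/b(l(-2, U), 230) = -39468/224 = -39468*1/224 = -9867/56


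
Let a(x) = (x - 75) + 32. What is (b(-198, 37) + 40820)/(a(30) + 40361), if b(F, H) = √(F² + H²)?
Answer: 10205/10087 + √40573/40348 ≈ 1.0167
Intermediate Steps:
a(x) = -43 + x (a(x) = (-75 + x) + 32 = -43 + x)
(b(-198, 37) + 40820)/(a(30) + 40361) = (√((-198)² + 37²) + 40820)/((-43 + 30) + 40361) = (√(39204 + 1369) + 40820)/(-13 + 40361) = (√40573 + 40820)/40348 = (40820 + √40573)*(1/40348) = 10205/10087 + √40573/40348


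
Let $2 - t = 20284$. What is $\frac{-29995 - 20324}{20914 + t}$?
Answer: $- \frac{50319}{632} \approx -79.619$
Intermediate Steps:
$t = -20282$ ($t = 2 - 20284 = -20282$)
$\frac{-29995 - 20324}{20914 + t} = \frac{-29995 - 20324}{20914 - 20282} = - \frac{50319}{632}$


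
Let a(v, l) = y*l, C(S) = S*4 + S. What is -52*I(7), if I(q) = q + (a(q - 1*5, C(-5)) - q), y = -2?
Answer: -2600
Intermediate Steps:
C(S) = 5*S (C(S) = 4*S + S = 5*S)
a(v, l) = -2*l
I(q) = 50 (I(q) = q + (-10*(-5) - q) = q + (-2*(-25) - q) = q + (50 - q) = 50)
-52*I(7) = -52*50 = -2600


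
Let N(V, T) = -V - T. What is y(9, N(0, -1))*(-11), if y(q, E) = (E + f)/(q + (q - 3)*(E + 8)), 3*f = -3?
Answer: 0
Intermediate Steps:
N(V, T) = -T - V
f = -1 (f = (⅓)*(-3) = -1)
y(q, E) = (-1 + E)/(q + (-3 + q)*(8 + E)) (y(q, E) = (E - 1)/(q + (q - 3)*(E + 8)) = (-1 + E)/(q + (-3 + q)*(8 + E)))
y(9, N(0, -1))*(-11) = ((-1 + (-1*(-1) - 1*0))/(-24 - 3*(-1*(-1) - 1*0) + 9*9 + (-1*(-1) - 1*0)*9))*(-11) = ((-1 + (1 + 0))/(-24 - 3*(1 + 0) + 81 + (1 + 0)*9))*(-11) = ((-1 + 1)/(-24 - 3*1 + 81 + 1*9))*(-11) = (0/(-24 - 3 + 81 + 9))*(-11) = (0/63)*(-11) = ((1/63)*0)*(-11) = 0*(-11) = 0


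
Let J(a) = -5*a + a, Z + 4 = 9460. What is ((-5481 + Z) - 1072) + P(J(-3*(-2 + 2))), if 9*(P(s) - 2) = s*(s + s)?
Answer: 2905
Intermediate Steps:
Z = 9456 (Z = -4 + 9460 = 9456)
J(a) = -4*a
P(s) = 2 + 2*s**2/9 (P(s) = 2 + (s*(s + s))/9 = 2 + (s*(2*s))/9 = 2 + (2*s**2)/9 = 2 + 2*s**2/9)
((-5481 + Z) - 1072) + P(J(-3*(-2 + 2))) = ((-5481 + 9456) - 1072) + (2 + 2*(-(-12)*(-2 + 2))**2/9) = (3975 - 1072) + (2 + 2*(-(-12)*0)**2/9) = 2903 + (2 + 2*(-4*0)**2/9) = 2903 + (2 + (2/9)*0**2) = 2903 + (2 + (2/9)*0) = 2903 + (2 + 0) = 2903 + 2 = 2905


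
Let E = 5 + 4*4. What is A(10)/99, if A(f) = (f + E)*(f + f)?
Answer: 620/99 ≈ 6.2626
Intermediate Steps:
E = 21 (E = 5 + 16 = 21)
A(f) = 2*f*(21 + f) (A(f) = (f + 21)*(f + f) = (21 + f)*(2*f) = 2*f*(21 + f))
A(10)/99 = (2*10*(21 + 10))/99 = (2*10*31)*(1/99) = 620*(1/99) = 620/99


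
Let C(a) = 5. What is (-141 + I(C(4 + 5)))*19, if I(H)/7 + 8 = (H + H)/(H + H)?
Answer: -3610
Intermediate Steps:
I(H) = -49 (I(H) = -56 + 7*((H + H)/(H + H)) = -56 + 7*((2*H)/((2*H))) = -56 + 7*((2*H)*(1/(2*H))) = -56 + 7*1 = -56 + 7 = -49)
(-141 + I(C(4 + 5)))*19 = (-141 - 49)*19 = -190*19 = -3610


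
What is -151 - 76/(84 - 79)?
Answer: -831/5 ≈ -166.20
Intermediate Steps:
-151 - 76/(84 - 79) = -151 - 76/5 = -831/5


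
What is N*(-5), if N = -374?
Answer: 1870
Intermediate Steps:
N*(-5) = -374*(-5) = 1870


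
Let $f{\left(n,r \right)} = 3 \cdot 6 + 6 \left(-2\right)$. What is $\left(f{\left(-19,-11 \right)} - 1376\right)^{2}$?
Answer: $1876900$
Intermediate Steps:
$f{\left(n,r \right)} = 6$ ($f{\left(n,r \right)} = 18 - 12 = 6$)
$\left(f{\left(-19,-11 \right)} - 1376\right)^{2} = \left(6 - 1376\right)^{2} = \left(-1370\right)^{2} = 1876900$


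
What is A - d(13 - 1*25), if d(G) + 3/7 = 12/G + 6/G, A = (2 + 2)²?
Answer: 251/14 ≈ 17.929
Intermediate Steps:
A = 16 (A = 4² = 16)
d(G) = -3/7 + 18/G (d(G) = -3/7 + (12/G + 6/G) = -3/7 + 18/G)
A - d(13 - 1*25) = 16 - (-3/7 + 18/(13 - 1*25)) = 16 - (-3/7 + 18/(13 - 25)) = 16 - (-3/7 + 18/(-12)) = 16 - (-3/7 + 18*(-1/12)) = 16 - (-3/7 - 3/2) = 16 - 1*(-27/14) = 16 + 27/14 = 251/14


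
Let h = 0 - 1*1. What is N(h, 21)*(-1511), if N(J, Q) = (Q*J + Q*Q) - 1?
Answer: -633109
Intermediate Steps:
h = -1 (h = 0 - 1 = -1)
N(J, Q) = -1 + Q² + J*Q (N(J, Q) = (J*Q + Q²) - 1 = (Q² + J*Q) - 1 = -1 + Q² + J*Q)
N(h, 21)*(-1511) = (-1 + 21² - 1*21)*(-1511) = (-1 + 441 - 21)*(-1511) = 419*(-1511) = -633109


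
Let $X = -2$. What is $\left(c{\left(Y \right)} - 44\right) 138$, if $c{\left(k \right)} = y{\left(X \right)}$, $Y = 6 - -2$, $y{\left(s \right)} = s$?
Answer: $-6348$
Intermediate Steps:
$Y = 8$ ($Y = 6 + 2 = 8$)
$c{\left(k \right)} = -2$
$\left(c{\left(Y \right)} - 44\right) 138 = \left(-2 - 44\right) 138 = \left(-46\right) 138 = -6348$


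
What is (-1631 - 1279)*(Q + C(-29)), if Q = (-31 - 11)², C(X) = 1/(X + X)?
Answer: -148862505/29 ≈ -5.1332e+6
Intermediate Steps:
C(X) = 1/(2*X)
Q = 1764 (Q = (-42)² = 1764)
(-1631 - 1279)*(Q + C(-29)) = (-1631 - 1279)*(1764 + (½)/(-29)) = -2910*(1764 + (½)*(-1/29)) = -2910*(1764 - 1/58) = -2910*102311/58 = -148862505/29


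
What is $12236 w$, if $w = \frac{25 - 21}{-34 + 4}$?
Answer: $- \frac{24472}{15} \approx -1631.5$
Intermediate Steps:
$w = - \frac{2}{15}$ ($w = \frac{25 - 21}{-30} = \left(25 - 21\right) \left(- \frac{1}{30}\right) = 4 \left(- \frac{1}{30}\right) = - \frac{2}{15} \approx -0.13333$)
$12236 w = 12236 \left(- \frac{2}{15}\right) = - \frac{24472}{15}$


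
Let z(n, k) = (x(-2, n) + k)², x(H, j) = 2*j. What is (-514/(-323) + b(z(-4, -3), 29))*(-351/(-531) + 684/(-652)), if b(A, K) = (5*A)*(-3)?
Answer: 2185948092/3106291 ≈ 703.72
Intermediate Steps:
z(n, k) = (k + 2*n)² (z(n, k) = (2*n + k)² = (k + 2*n)²)
b(A, K) = -15*A
(-514/(-323) + b(z(-4, -3), 29))*(-351/(-531) + 684/(-652)) = (-514/(-323) - 15*(-3 + 2*(-4))²)*(-351/(-531) + 684/(-652)) = (-514*(-1/323) - 15*(-3 - 8)²)*(-351*(-1/531) + 684*(-1/652)) = (514/323 - 15*(-11)²)*(39/59 - 171/163) = (514/323 - 15*121)*(-3732/9617) = (514/323 - 1815)*(-3732/9617) = -585731/323*(-3732/9617) = 2185948092/3106291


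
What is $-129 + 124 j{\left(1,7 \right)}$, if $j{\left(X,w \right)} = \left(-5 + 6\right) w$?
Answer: $739$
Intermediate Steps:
$j{\left(X,w \right)} = w$ ($j{\left(X,w \right)} = 1 w = w$)
$-129 + 124 j{\left(1,7 \right)} = -129 + 124 \cdot 7 = -129 + 868 = 739$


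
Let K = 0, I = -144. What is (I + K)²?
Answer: 20736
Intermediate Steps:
(I + K)² = (-144 + 0)² = (-144)² = 20736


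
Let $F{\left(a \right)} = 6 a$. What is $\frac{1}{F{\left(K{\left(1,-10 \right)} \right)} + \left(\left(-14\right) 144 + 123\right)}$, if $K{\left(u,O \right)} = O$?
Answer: $- \frac{1}{1953} \approx -0.00051203$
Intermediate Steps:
$\frac{1}{F{\left(K{\left(1,-10 \right)} \right)} + \left(\left(-14\right) 144 + 123\right)} = \frac{1}{6 \left(-10\right) + \left(\left(-14\right) 144 + 123\right)} = \frac{1}{-60 + \left(-2016 + 123\right)} = \frac{1}{-60 - 1893} = \frac{1}{-1953} = - \frac{1}{1953}$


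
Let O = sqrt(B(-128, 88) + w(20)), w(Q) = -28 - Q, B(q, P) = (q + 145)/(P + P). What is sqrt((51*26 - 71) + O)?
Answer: sqrt(607420 + 11*I*sqrt(92741))/22 ≈ 35.426 + 0.097685*I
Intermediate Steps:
B(q, P) = (145 + q)/(2*P) (B(q, P) = (145 + q)/((2*P)) = (145 + q)*(1/(2*P)) = (145 + q)/(2*P))
O = I*sqrt(92741)/44 (O = sqrt((1/2)*(145 - 128)/88 + (-28 - 1*20)) = sqrt((1/2)*(1/88)*17 + (-28 - 20)) = sqrt(17/176 - 48) = sqrt(-8431/176) = I*sqrt(92741)/44 ≈ 6.9212*I)
sqrt((51*26 - 71) + O) = sqrt((51*26 - 71) + I*sqrt(92741)/44) = sqrt((1326 - 71) + I*sqrt(92741)/44) = sqrt(1255 + I*sqrt(92741)/44)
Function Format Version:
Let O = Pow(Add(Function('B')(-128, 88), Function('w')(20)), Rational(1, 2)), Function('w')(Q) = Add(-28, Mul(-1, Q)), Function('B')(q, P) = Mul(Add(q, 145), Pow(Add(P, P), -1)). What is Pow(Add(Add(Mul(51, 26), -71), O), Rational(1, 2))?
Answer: Mul(Rational(1, 22), Pow(Add(607420, Mul(11, I, Pow(92741, Rational(1, 2)))), Rational(1, 2))) ≈ Add(35.426, Mul(0.097685, I))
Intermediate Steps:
Function('B')(q, P) = Mul(Rational(1, 2), Pow(P, -1), Add(145, q)) (Function('B')(q, P) = Mul(Add(145, q), Pow(Mul(2, P), -1)) = Mul(Add(145, q), Mul(Rational(1, 2), Pow(P, -1))) = Mul(Rational(1, 2), Pow(P, -1), Add(145, q)))
O = Mul(Rational(1, 44), I, Pow(92741, Rational(1, 2))) (O = Pow(Add(Mul(Rational(1, 2), Pow(88, -1), Add(145, -128)), Add(-28, Mul(-1, 20))), Rational(1, 2)) = Pow(Add(Mul(Rational(1, 2), Rational(1, 88), 17), Add(-28, -20)), Rational(1, 2)) = Pow(Add(Rational(17, 176), -48), Rational(1, 2)) = Pow(Rational(-8431, 176), Rational(1, 2)) = Mul(Rational(1, 44), I, Pow(92741, Rational(1, 2))) ≈ Mul(6.9212, I))
Pow(Add(Add(Mul(51, 26), -71), O), Rational(1, 2)) = Pow(Add(Add(Mul(51, 26), -71), Mul(Rational(1, 44), I, Pow(92741, Rational(1, 2)))), Rational(1, 2)) = Pow(Add(Add(1326, -71), Mul(Rational(1, 44), I, Pow(92741, Rational(1, 2)))), Rational(1, 2)) = Pow(Add(1255, Mul(Rational(1, 44), I, Pow(92741, Rational(1, 2)))), Rational(1, 2))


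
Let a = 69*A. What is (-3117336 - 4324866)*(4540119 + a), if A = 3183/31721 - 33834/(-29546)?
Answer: -15834066994002464412462/468614333 ≈ -3.3789e+13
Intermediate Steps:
A = 583646616/468614333 (A = 3183*(1/31721) - 33834*(-1/29546) = 3183/31721 + 16917/14773 = 583646616/468614333 ≈ 1.2455)
a = 40271616504/468614333 (a = 69*(583646616/468614333) = 40271616504/468614333 ≈ 85.938)
(-3117336 - 4324866)*(4540119 + a) = (-3117336 - 4324866)*(4540119 + 40271616504/468614333) = -7442202*2127605108542131/468614333 = -15834066994002464412462/468614333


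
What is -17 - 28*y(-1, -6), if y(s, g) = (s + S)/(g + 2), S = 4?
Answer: 4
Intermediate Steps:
y(s, g) = (4 + s)/(2 + g) (y(s, g) = (s + 4)/(g + 2) = (4 + s)/(2 + g))
-17 - 28*y(-1, -6) = -17 - 28*(4 - 1)/(2 - 6) = -17 - 28*3/(-4) = -17 - (-7)*3 = -17 - 28*(-¾) = -17 + 21 = 4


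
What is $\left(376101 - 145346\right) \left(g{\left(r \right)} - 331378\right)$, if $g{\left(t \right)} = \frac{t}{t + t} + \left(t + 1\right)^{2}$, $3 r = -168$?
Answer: $- \frac{151537962275}{2} \approx -7.5769 \cdot 10^{10}$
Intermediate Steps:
$r = -56$ ($r = \frac{1}{3} \left(-168\right) = -56$)
$g{\left(t \right)} = \frac{1}{2} + \left(1 + t\right)^{2}$ ($g{\left(t \right)} = \frac{t}{2 t} + \left(1 + t\right)^{2} = \frac{1}{2 t} t + \left(1 + t\right)^{2} = \frac{1}{2} + \left(1 + t\right)^{2}$)
$\left(376101 - 145346\right) \left(g{\left(r \right)} - 331378\right) = \left(376101 - 145346\right) \left(\left(\frac{1}{2} + \left(1 - 56\right)^{2}\right) - 331378\right) = 230755 \left(\left(\frac{1}{2} + \left(-55\right)^{2}\right) - 331378\right) = 230755 \left(\left(\frac{1}{2} + 3025\right) - 331378\right) = 230755 \left(\frac{6051}{2} - 331378\right) = 230755 \left(- \frac{656705}{2}\right) = - \frac{151537962275}{2}$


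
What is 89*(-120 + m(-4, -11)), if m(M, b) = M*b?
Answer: -6764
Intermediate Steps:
89*(-120 + m(-4, -11)) = 89*(-120 - 4*(-11)) = 89*(-120 + 44) = 89*(-76) = -6764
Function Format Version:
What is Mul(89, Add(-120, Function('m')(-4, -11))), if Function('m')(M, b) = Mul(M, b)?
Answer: -6764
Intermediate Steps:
Mul(89, Add(-120, Function('m')(-4, -11))) = Mul(89, Add(-120, Mul(-4, -11))) = Mul(89, Add(-120, 44)) = Mul(89, -76) = -6764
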